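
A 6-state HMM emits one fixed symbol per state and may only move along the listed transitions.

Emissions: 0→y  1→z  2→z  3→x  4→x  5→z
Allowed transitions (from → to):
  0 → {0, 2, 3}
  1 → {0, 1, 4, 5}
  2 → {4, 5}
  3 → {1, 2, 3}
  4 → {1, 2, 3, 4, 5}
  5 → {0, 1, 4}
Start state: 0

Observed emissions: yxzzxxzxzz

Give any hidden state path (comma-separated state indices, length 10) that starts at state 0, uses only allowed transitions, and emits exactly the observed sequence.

0,3,1,5,4,4,2,4,1,5

  t0 'y' -> {0}, take 0 (start)
  t1 'x' -> {3,4}, take 3 (0->3 ok)
  t2 'z' -> {1,2,5}, take 1 (3->1 ok)
  t3 'z' -> {1,2,5}, take 5 (1->5 ok)
  t4 'x' -> {3,4}, take 4 (5->4 ok)
  t5 'x' -> {3,4}, take 4 (4->4 ok)
  t6 'z' -> {1,2,5}, take 2 (4->2 ok)
  t7 'x' -> {3,4}, take 4 (2->4 ok)
  t8 'z' -> {1,2,5}, take 1 (4->1 ok)
  t9 'z' -> {1,2,5}, take 5 (1->5 ok)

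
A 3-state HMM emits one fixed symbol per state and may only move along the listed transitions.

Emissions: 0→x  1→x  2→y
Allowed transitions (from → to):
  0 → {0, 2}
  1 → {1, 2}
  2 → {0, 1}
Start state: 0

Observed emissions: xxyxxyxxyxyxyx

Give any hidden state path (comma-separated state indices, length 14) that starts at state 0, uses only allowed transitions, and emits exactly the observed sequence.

  t0 'x' -> {0,1}, take 0 (start)
  t1 'x' -> {0,1}, take 0 (0->0 ok)
  t2 'y' -> {2}, take 2 (0->2 ok)
  t3 'x' -> {0,1}, take 1 (2->1 ok)
  t4 'x' -> {0,1}, take 1 (1->1 ok)
  t5 'y' -> {2}, take 2 (1->2 ok)
  t6 'x' -> {0,1}, take 0 (2->0 ok)
  t7 'x' -> {0,1}, take 0 (0->0 ok)
  t8 'y' -> {2}, take 2 (0->2 ok)
  t9 'x' -> {0,1}, take 1 (2->1 ok)
  t10 'y' -> {2}, take 2 (1->2 ok)
  t11 'x' -> {0,1}, take 1 (2->1 ok)
  t12 'y' -> {2}, take 2 (1->2 ok)
  t13 'x' -> {0,1}, take 1 (2->1 ok)

0,0,2,1,1,2,0,0,2,1,2,1,2,1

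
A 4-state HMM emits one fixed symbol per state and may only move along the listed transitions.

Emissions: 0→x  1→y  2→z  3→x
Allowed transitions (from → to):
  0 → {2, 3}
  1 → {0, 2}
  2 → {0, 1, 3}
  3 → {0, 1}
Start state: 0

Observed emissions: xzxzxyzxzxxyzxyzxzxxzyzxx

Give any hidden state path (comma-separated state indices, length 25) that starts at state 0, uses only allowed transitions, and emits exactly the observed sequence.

  0: obs=x cand={0,3} pick 0 [start]
  1: obs=z cand={2} pick 2 [0->2 ok]
  2: obs=x cand={0,3} pick 0 [2->0 ok]
  3: obs=z cand={2} pick 2 [0->2 ok]
  4: obs=x cand={0,3} pick 3 [2->3 ok]
  5: obs=y cand={1} pick 1 [3->1 ok]
  6: obs=z cand={2} pick 2 [1->2 ok]
  7: obs=x cand={0,3} pick 0 [2->0 ok]
  8: obs=z cand={2} pick 2 [0->2 ok]
  9: obs=x cand={0,3} pick 0 [2->0 ok]
  10: obs=x cand={0,3} pick 3 [0->3 ok]
  11: obs=y cand={1} pick 1 [3->1 ok]
  12: obs=z cand={2} pick 2 [1->2 ok]
  13: obs=x cand={0,3} pick 3 [2->3 ok]
  14: obs=y cand={1} pick 1 [3->1 ok]
  15: obs=z cand={2} pick 2 [1->2 ok]
  16: obs=x cand={0,3} pick 0 [2->0 ok]
  17: obs=z cand={2} pick 2 [0->2 ok]
  18: obs=x cand={0,3} pick 3 [2->3 ok]
  19: obs=x cand={0,3} pick 0 [3->0 ok]
  20: obs=z cand={2} pick 2 [0->2 ok]
  21: obs=y cand={1} pick 1 [2->1 ok]
  22: obs=z cand={2} pick 2 [1->2 ok]
  23: obs=x cand={0,3} pick 0 [2->0 ok]
  24: obs=x cand={0,3} pick 3 [0->3 ok]

0,2,0,2,3,1,2,0,2,0,3,1,2,3,1,2,0,2,3,0,2,1,2,0,3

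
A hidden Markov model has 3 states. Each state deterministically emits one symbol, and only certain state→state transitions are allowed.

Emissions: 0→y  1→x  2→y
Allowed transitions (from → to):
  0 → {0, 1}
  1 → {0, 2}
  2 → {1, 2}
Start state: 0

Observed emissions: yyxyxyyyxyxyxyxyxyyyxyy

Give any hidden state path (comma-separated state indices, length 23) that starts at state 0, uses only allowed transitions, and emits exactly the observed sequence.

  t0 'y' -> {0,2}, take 0 (start)
  t1 'y' -> {0,2}, take 0 (0->0 ok)
  t2 'x' -> {1}, take 1 (0->1 ok)
  t3 'y' -> {0,2}, take 2 (1->2 ok)
  t4 'x' -> {1}, take 1 (2->1 ok)
  t5 'y' -> {0,2}, take 2 (1->2 ok)
  t6 'y' -> {0,2}, take 2 (2->2 ok)
  t7 'y' -> {0,2}, take 2 (2->2 ok)
  t8 'x' -> {1}, take 1 (2->1 ok)
  t9 'y' -> {0,2}, take 0 (1->0 ok)
  t10 'x' -> {1}, take 1 (0->1 ok)
  t11 'y' -> {0,2}, take 0 (1->0 ok)
  t12 'x' -> {1}, take 1 (0->1 ok)
  t13 'y' -> {0,2}, take 2 (1->2 ok)
  t14 'x' -> {1}, take 1 (2->1 ok)
  t15 'y' -> {0,2}, take 0 (1->0 ok)
  t16 'x' -> {1}, take 1 (0->1 ok)
  t17 'y' -> {0,2}, take 0 (1->0 ok)
  t18 'y' -> {0,2}, take 0 (0->0 ok)
  t19 'y' -> {0,2}, take 0 (0->0 ok)
  t20 'x' -> {1}, take 1 (0->1 ok)
  t21 'y' -> {0,2}, take 0 (1->0 ok)
  t22 'y' -> {0,2}, take 0 (0->0 ok)

0,0,1,2,1,2,2,2,1,0,1,0,1,2,1,0,1,0,0,0,1,0,0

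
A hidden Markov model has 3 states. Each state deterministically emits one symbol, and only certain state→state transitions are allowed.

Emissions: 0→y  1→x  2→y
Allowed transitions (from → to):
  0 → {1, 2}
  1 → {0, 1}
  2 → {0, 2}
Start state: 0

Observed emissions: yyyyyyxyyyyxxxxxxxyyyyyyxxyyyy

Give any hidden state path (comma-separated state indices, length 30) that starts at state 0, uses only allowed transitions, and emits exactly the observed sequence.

0,2,2,0,2,0,1,0,2,2,0,1,1,1,1,1,1,1,0,2,2,0,2,0,1,1,0,2,2,2

  pos 0: y in {0,2}, choose 0; start
  pos 1: y in {0,2}, choose 2; 0->2 ok
  pos 2: y in {0,2}, choose 2; 2->2 ok
  pos 3: y in {0,2}, choose 0; 2->0 ok
  pos 4: y in {0,2}, choose 2; 0->2 ok
  pos 5: y in {0,2}, choose 0; 2->0 ok
  pos 6: x in {1}, choose 1; 0->1 ok
  pos 7: y in {0,2}, choose 0; 1->0 ok
  pos 8: y in {0,2}, choose 2; 0->2 ok
  pos 9: y in {0,2}, choose 2; 2->2 ok
  pos 10: y in {0,2}, choose 0; 2->0 ok
  pos 11: x in {1}, choose 1; 0->1 ok
  pos 12: x in {1}, choose 1; 1->1 ok
  pos 13: x in {1}, choose 1; 1->1 ok
  pos 14: x in {1}, choose 1; 1->1 ok
  pos 15: x in {1}, choose 1; 1->1 ok
  pos 16: x in {1}, choose 1; 1->1 ok
  pos 17: x in {1}, choose 1; 1->1 ok
  pos 18: y in {0,2}, choose 0; 1->0 ok
  pos 19: y in {0,2}, choose 2; 0->2 ok
  pos 20: y in {0,2}, choose 2; 2->2 ok
  pos 21: y in {0,2}, choose 0; 2->0 ok
  pos 22: y in {0,2}, choose 2; 0->2 ok
  pos 23: y in {0,2}, choose 0; 2->0 ok
  pos 24: x in {1}, choose 1; 0->1 ok
  pos 25: x in {1}, choose 1; 1->1 ok
  pos 26: y in {0,2}, choose 0; 1->0 ok
  pos 27: y in {0,2}, choose 2; 0->2 ok
  pos 28: y in {0,2}, choose 2; 2->2 ok
  pos 29: y in {0,2}, choose 2; 2->2 ok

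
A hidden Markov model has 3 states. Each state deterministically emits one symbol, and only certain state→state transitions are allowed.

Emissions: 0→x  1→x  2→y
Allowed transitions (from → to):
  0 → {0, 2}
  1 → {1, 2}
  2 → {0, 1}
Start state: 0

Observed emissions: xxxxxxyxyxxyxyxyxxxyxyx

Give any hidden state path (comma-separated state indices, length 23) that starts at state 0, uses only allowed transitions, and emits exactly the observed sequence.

0,0,0,0,0,0,2,1,2,1,1,2,1,2,1,2,1,1,1,2,0,2,0

  t0 'x' -> {0,1}, take 0 (start)
  t1 'x' -> {0,1}, take 0 (0->0 ok)
  t2 'x' -> {0,1}, take 0 (0->0 ok)
  t3 'x' -> {0,1}, take 0 (0->0 ok)
  t4 'x' -> {0,1}, take 0 (0->0 ok)
  t5 'x' -> {0,1}, take 0 (0->0 ok)
  t6 'y' -> {2}, take 2 (0->2 ok)
  t7 'x' -> {0,1}, take 1 (2->1 ok)
  t8 'y' -> {2}, take 2 (1->2 ok)
  t9 'x' -> {0,1}, take 1 (2->1 ok)
  t10 'x' -> {0,1}, take 1 (1->1 ok)
  t11 'y' -> {2}, take 2 (1->2 ok)
  t12 'x' -> {0,1}, take 1 (2->1 ok)
  t13 'y' -> {2}, take 2 (1->2 ok)
  t14 'x' -> {0,1}, take 1 (2->1 ok)
  t15 'y' -> {2}, take 2 (1->2 ok)
  t16 'x' -> {0,1}, take 1 (2->1 ok)
  t17 'x' -> {0,1}, take 1 (1->1 ok)
  t18 'x' -> {0,1}, take 1 (1->1 ok)
  t19 'y' -> {2}, take 2 (1->2 ok)
  t20 'x' -> {0,1}, take 0 (2->0 ok)
  t21 'y' -> {2}, take 2 (0->2 ok)
  t22 'x' -> {0,1}, take 0 (2->0 ok)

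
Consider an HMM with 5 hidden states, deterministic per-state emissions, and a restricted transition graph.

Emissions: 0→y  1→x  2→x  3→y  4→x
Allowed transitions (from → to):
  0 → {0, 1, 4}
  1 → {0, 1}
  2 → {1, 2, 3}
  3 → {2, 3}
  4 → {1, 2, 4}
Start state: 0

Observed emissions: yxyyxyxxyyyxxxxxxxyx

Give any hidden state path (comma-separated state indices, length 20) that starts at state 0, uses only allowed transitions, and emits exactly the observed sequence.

0,1,0,0,1,0,1,1,0,0,0,4,4,1,1,1,1,1,0,4

  0: obs=y cand={0,3} pick 0 [start]
  1: obs=x cand={1,2,4} pick 1 [0->1 ok]
  2: obs=y cand={0,3} pick 0 [1->0 ok]
  3: obs=y cand={0,3} pick 0 [0->0 ok]
  4: obs=x cand={1,2,4} pick 1 [0->1 ok]
  5: obs=y cand={0,3} pick 0 [1->0 ok]
  6: obs=x cand={1,2,4} pick 1 [0->1 ok]
  7: obs=x cand={1,2,4} pick 1 [1->1 ok]
  8: obs=y cand={0,3} pick 0 [1->0 ok]
  9: obs=y cand={0,3} pick 0 [0->0 ok]
  10: obs=y cand={0,3} pick 0 [0->0 ok]
  11: obs=x cand={1,2,4} pick 4 [0->4 ok]
  12: obs=x cand={1,2,4} pick 4 [4->4 ok]
  13: obs=x cand={1,2,4} pick 1 [4->1 ok]
  14: obs=x cand={1,2,4} pick 1 [1->1 ok]
  15: obs=x cand={1,2,4} pick 1 [1->1 ok]
  16: obs=x cand={1,2,4} pick 1 [1->1 ok]
  17: obs=x cand={1,2,4} pick 1 [1->1 ok]
  18: obs=y cand={0,3} pick 0 [1->0 ok]
  19: obs=x cand={1,2,4} pick 4 [0->4 ok]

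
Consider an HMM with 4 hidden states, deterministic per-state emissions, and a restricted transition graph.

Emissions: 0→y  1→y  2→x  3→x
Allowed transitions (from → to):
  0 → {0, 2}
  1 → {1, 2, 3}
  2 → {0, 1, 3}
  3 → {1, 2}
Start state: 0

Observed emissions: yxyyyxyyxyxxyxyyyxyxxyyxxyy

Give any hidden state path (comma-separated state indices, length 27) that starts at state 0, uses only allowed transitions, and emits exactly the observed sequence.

  t0 'y' -> {0,1}, take 0 (start)
  t1 'x' -> {2,3}, take 2 (0->2 ok)
  t2 'y' -> {0,1}, take 1 (2->1 ok)
  t3 'y' -> {0,1}, take 1 (1->1 ok)
  t4 'y' -> {0,1}, take 1 (1->1 ok)
  t5 'x' -> {2,3}, take 3 (1->3 ok)
  t6 'y' -> {0,1}, take 1 (3->1 ok)
  t7 'y' -> {0,1}, take 1 (1->1 ok)
  t8 'x' -> {2,3}, take 3 (1->3 ok)
  t9 'y' -> {0,1}, take 1 (3->1 ok)
  t10 'x' -> {2,3}, take 3 (1->3 ok)
  t11 'x' -> {2,3}, take 2 (3->2 ok)
  t12 'y' -> {0,1}, take 0 (2->0 ok)
  t13 'x' -> {2,3}, take 2 (0->2 ok)
  t14 'y' -> {0,1}, take 0 (2->0 ok)
  t15 'y' -> {0,1}, take 0 (0->0 ok)
  t16 'y' -> {0,1}, take 0 (0->0 ok)
  t17 'x' -> {2,3}, take 2 (0->2 ok)
  t18 'y' -> {0,1}, take 1 (2->1 ok)
  t19 'x' -> {2,3}, take 3 (1->3 ok)
  t20 'x' -> {2,3}, take 2 (3->2 ok)
  t21 'y' -> {0,1}, take 0 (2->0 ok)
  t22 'y' -> {0,1}, take 0 (0->0 ok)
  t23 'x' -> {2,3}, take 2 (0->2 ok)
  t24 'x' -> {2,3}, take 3 (2->3 ok)
  t25 'y' -> {0,1}, take 1 (3->1 ok)
  t26 'y' -> {0,1}, take 1 (1->1 ok)

0,2,1,1,1,3,1,1,3,1,3,2,0,2,0,0,0,2,1,3,2,0,0,2,3,1,1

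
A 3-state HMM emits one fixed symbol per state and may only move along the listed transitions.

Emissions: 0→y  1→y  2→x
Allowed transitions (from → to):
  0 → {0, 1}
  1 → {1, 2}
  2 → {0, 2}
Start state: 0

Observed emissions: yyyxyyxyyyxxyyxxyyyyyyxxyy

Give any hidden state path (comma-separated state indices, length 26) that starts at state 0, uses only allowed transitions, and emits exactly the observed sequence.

  pos 0: y in {0,1}, choose 0; start
  pos 1: y in {0,1}, choose 1; 0->1 ok
  pos 2: y in {0,1}, choose 1; 1->1 ok
  pos 3: x in {2}, choose 2; 1->2 ok
  pos 4: y in {0,1}, choose 0; 2->0 ok
  pos 5: y in {0,1}, choose 1; 0->1 ok
  pos 6: x in {2}, choose 2; 1->2 ok
  pos 7: y in {0,1}, choose 0; 2->0 ok
  pos 8: y in {0,1}, choose 1; 0->1 ok
  pos 9: y in {0,1}, choose 1; 1->1 ok
  pos 10: x in {2}, choose 2; 1->2 ok
  pos 11: x in {2}, choose 2; 2->2 ok
  pos 12: y in {0,1}, choose 0; 2->0 ok
  pos 13: y in {0,1}, choose 1; 0->1 ok
  pos 14: x in {2}, choose 2; 1->2 ok
  pos 15: x in {2}, choose 2; 2->2 ok
  pos 16: y in {0,1}, choose 0; 2->0 ok
  pos 17: y in {0,1}, choose 0; 0->0 ok
  pos 18: y in {0,1}, choose 0; 0->0 ok
  pos 19: y in {0,1}, choose 0; 0->0 ok
  pos 20: y in {0,1}, choose 0; 0->0 ok
  pos 21: y in {0,1}, choose 1; 0->1 ok
  pos 22: x in {2}, choose 2; 1->2 ok
  pos 23: x in {2}, choose 2; 2->2 ok
  pos 24: y in {0,1}, choose 0; 2->0 ok
  pos 25: y in {0,1}, choose 1; 0->1 ok

0,1,1,2,0,1,2,0,1,1,2,2,0,1,2,2,0,0,0,0,0,1,2,2,0,1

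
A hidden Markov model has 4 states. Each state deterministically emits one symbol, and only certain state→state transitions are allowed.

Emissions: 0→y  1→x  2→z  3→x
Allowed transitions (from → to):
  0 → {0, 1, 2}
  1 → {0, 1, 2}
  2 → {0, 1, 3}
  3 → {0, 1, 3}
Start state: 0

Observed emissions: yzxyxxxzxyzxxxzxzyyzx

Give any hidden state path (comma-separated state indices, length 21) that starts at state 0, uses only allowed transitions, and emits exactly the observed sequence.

  t0 'y' -> {0}, take 0 (start)
  t1 'z' -> {2}, take 2 (0->2 ok)
  t2 'x' -> {1,3}, take 3 (2->3 ok)
  t3 'y' -> {0}, take 0 (3->0 ok)
  t4 'x' -> {1,3}, take 1 (0->1 ok)
  t5 'x' -> {1,3}, take 1 (1->1 ok)
  t6 'x' -> {1,3}, take 1 (1->1 ok)
  t7 'z' -> {2}, take 2 (1->2 ok)
  t8 'x' -> {1,3}, take 3 (2->3 ok)
  t9 'y' -> {0}, take 0 (3->0 ok)
  t10 'z' -> {2}, take 2 (0->2 ok)
  t11 'x' -> {1,3}, take 3 (2->3 ok)
  t12 'x' -> {1,3}, take 3 (3->3 ok)
  t13 'x' -> {1,3}, take 1 (3->1 ok)
  t14 'z' -> {2}, take 2 (1->2 ok)
  t15 'x' -> {1,3}, take 1 (2->1 ok)
  t16 'z' -> {2}, take 2 (1->2 ok)
  t17 'y' -> {0}, take 0 (2->0 ok)
  t18 'y' -> {0}, take 0 (0->0 ok)
  t19 'z' -> {2}, take 2 (0->2 ok)
  t20 'x' -> {1,3}, take 3 (2->3 ok)

0,2,3,0,1,1,1,2,3,0,2,3,3,1,2,1,2,0,0,2,3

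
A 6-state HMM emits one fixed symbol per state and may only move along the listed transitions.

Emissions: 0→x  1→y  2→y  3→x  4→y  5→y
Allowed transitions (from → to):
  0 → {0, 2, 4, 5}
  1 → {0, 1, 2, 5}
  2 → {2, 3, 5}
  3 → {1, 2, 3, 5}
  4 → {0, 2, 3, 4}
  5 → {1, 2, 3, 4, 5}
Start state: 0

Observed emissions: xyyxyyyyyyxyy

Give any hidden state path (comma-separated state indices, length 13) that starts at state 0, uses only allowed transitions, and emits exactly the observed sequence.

0,2,2,3,5,1,1,1,2,2,3,1,1

  0: obs=x cand={0,3} pick 0 [start]
  1: obs=y cand={1,2,4,5} pick 2 [0->2 ok]
  2: obs=y cand={1,2,4,5} pick 2 [2->2 ok]
  3: obs=x cand={0,3} pick 3 [2->3 ok]
  4: obs=y cand={1,2,4,5} pick 5 [3->5 ok]
  5: obs=y cand={1,2,4,5} pick 1 [5->1 ok]
  6: obs=y cand={1,2,4,5} pick 1 [1->1 ok]
  7: obs=y cand={1,2,4,5} pick 1 [1->1 ok]
  8: obs=y cand={1,2,4,5} pick 2 [1->2 ok]
  9: obs=y cand={1,2,4,5} pick 2 [2->2 ok]
  10: obs=x cand={0,3} pick 3 [2->3 ok]
  11: obs=y cand={1,2,4,5} pick 1 [3->1 ok]
  12: obs=y cand={1,2,4,5} pick 1 [1->1 ok]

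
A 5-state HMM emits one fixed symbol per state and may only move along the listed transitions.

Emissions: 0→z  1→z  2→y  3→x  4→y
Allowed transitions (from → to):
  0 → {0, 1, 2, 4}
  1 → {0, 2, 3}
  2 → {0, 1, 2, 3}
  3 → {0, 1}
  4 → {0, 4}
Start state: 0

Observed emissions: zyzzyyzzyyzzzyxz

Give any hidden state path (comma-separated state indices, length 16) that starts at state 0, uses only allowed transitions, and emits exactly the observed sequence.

  0: obs=z cand={0,1} pick 0 [start]
  1: obs=y cand={2,4} pick 2 [0->2 ok]
  2: obs=z cand={0,1} pick 0 [2->0 ok]
  3: obs=z cand={0,1} pick 0 [0->0 ok]
  4: obs=y cand={2,4} pick 4 [0->4 ok]
  5: obs=y cand={2,4} pick 4 [4->4 ok]
  6: obs=z cand={0,1} pick 0 [4->0 ok]
  7: obs=z cand={0,1} pick 0 [0->0 ok]
  8: obs=y cand={2,4} pick 2 [0->2 ok]
  9: obs=y cand={2,4} pick 2 [2->2 ok]
  10: obs=z cand={0,1} pick 0 [2->0 ok]
  11: obs=z cand={0,1} pick 1 [0->1 ok]
  12: obs=z cand={0,1} pick 0 [1->0 ok]
  13: obs=y cand={2,4} pick 2 [0->2 ok]
  14: obs=x cand={3} pick 3 [2->3 ok]
  15: obs=z cand={0,1} pick 1 [3->1 ok]

0,2,0,0,4,4,0,0,2,2,0,1,0,2,3,1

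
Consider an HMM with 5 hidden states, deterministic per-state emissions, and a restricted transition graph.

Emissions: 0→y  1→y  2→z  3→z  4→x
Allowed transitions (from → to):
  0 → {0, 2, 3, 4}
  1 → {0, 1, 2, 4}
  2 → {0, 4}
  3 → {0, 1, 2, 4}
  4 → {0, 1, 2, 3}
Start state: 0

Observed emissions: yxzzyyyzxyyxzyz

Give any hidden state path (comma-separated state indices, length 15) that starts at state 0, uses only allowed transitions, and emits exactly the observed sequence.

0,4,3,2,0,0,0,2,4,0,0,4,3,1,2

  pos 0: y in {0,1}, choose 0; start
  pos 1: x in {4}, choose 4; 0->4 ok
  pos 2: z in {2,3}, choose 3; 4->3 ok
  pos 3: z in {2,3}, choose 2; 3->2 ok
  pos 4: y in {0,1}, choose 0; 2->0 ok
  pos 5: y in {0,1}, choose 0; 0->0 ok
  pos 6: y in {0,1}, choose 0; 0->0 ok
  pos 7: z in {2,3}, choose 2; 0->2 ok
  pos 8: x in {4}, choose 4; 2->4 ok
  pos 9: y in {0,1}, choose 0; 4->0 ok
  pos 10: y in {0,1}, choose 0; 0->0 ok
  pos 11: x in {4}, choose 4; 0->4 ok
  pos 12: z in {2,3}, choose 3; 4->3 ok
  pos 13: y in {0,1}, choose 1; 3->1 ok
  pos 14: z in {2,3}, choose 2; 1->2 ok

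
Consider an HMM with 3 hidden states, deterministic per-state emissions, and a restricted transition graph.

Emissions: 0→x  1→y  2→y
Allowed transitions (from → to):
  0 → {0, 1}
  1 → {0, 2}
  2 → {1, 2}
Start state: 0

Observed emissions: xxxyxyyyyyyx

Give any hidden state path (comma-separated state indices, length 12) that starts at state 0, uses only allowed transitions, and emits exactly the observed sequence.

  pos 0: x in {0}, choose 0; start
  pos 1: x in {0}, choose 0; 0->0 ok
  pos 2: x in {0}, choose 0; 0->0 ok
  pos 3: y in {1,2}, choose 1; 0->1 ok
  pos 4: x in {0}, choose 0; 1->0 ok
  pos 5: y in {1,2}, choose 1; 0->1 ok
  pos 6: y in {1,2}, choose 2; 1->2 ok
  pos 7: y in {1,2}, choose 2; 2->2 ok
  pos 8: y in {1,2}, choose 2; 2->2 ok
  pos 9: y in {1,2}, choose 2; 2->2 ok
  pos 10: y in {1,2}, choose 1; 2->1 ok
  pos 11: x in {0}, choose 0; 1->0 ok

0,0,0,1,0,1,2,2,2,2,1,0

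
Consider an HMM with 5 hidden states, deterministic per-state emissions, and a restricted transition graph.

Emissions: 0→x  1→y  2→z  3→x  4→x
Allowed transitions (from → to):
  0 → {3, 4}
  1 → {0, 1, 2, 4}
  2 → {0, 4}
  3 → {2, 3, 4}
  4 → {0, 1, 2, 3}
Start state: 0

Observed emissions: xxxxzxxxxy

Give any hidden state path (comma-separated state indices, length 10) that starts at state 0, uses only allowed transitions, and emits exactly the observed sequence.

0,3,4,3,2,0,4,0,4,1

  [0] x  {0,3,4}  => 0  start
  [1] x  {0,3,4}  => 3  0->3 ok
  [2] x  {0,3,4}  => 4  3->4 ok
  [3] x  {0,3,4}  => 3  4->3 ok
  [4] z  {2}  => 2  3->2 ok
  [5] x  {0,3,4}  => 0  2->0 ok
  [6] x  {0,3,4}  => 4  0->4 ok
  [7] x  {0,3,4}  => 0  4->0 ok
  [8] x  {0,3,4}  => 4  0->4 ok
  [9] y  {1}  => 1  4->1 ok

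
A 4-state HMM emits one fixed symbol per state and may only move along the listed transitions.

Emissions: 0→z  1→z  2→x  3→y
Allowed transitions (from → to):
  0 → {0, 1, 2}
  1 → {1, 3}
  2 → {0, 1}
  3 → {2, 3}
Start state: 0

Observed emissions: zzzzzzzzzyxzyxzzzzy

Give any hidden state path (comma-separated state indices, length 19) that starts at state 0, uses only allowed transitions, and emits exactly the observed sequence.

0,0,0,0,0,0,0,1,1,3,2,1,3,2,0,0,1,1,3

  pos 0: z in {0,1}, choose 0; start
  pos 1: z in {0,1}, choose 0; 0->0 ok
  pos 2: z in {0,1}, choose 0; 0->0 ok
  pos 3: z in {0,1}, choose 0; 0->0 ok
  pos 4: z in {0,1}, choose 0; 0->0 ok
  pos 5: z in {0,1}, choose 0; 0->0 ok
  pos 6: z in {0,1}, choose 0; 0->0 ok
  pos 7: z in {0,1}, choose 1; 0->1 ok
  pos 8: z in {0,1}, choose 1; 1->1 ok
  pos 9: y in {3}, choose 3; 1->3 ok
  pos 10: x in {2}, choose 2; 3->2 ok
  pos 11: z in {0,1}, choose 1; 2->1 ok
  pos 12: y in {3}, choose 3; 1->3 ok
  pos 13: x in {2}, choose 2; 3->2 ok
  pos 14: z in {0,1}, choose 0; 2->0 ok
  pos 15: z in {0,1}, choose 0; 0->0 ok
  pos 16: z in {0,1}, choose 1; 0->1 ok
  pos 17: z in {0,1}, choose 1; 1->1 ok
  pos 18: y in {3}, choose 3; 1->3 ok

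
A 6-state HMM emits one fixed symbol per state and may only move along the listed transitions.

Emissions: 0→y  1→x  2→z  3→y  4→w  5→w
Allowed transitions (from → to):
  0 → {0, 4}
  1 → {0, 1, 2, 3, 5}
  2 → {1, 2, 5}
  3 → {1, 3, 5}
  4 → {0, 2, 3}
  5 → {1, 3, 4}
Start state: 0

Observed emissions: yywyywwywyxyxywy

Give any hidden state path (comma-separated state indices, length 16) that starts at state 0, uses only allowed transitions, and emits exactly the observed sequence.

0,0,4,3,3,5,4,3,5,3,1,3,1,0,4,0

  [0] y  {0,3}  => 0  start
  [1] y  {0,3}  => 0  0->0 ok
  [2] w  {4,5}  => 4  0->4 ok
  [3] y  {0,3}  => 3  4->3 ok
  [4] y  {0,3}  => 3  3->3 ok
  [5] w  {4,5}  => 5  3->5 ok
  [6] w  {4,5}  => 4  5->4 ok
  [7] y  {0,3}  => 3  4->3 ok
  [8] w  {4,5}  => 5  3->5 ok
  [9] y  {0,3}  => 3  5->3 ok
  [10] x  {1}  => 1  3->1 ok
  [11] y  {0,3}  => 3  1->3 ok
  [12] x  {1}  => 1  3->1 ok
  [13] y  {0,3}  => 0  1->0 ok
  [14] w  {4,5}  => 4  0->4 ok
  [15] y  {0,3}  => 0  4->0 ok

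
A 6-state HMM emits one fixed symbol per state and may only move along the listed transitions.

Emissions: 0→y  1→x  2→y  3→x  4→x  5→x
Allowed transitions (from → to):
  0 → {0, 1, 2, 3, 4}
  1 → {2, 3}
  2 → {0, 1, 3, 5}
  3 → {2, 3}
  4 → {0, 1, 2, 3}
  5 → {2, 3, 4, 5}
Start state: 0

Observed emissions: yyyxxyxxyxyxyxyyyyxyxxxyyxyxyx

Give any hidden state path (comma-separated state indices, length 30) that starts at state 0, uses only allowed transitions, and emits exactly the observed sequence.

  pos 0: y in {0,2}, choose 0; start
  pos 1: y in {0,2}, choose 2; 0->2 ok
  pos 2: y in {0,2}, choose 0; 2->0 ok
  pos 3: x in {1,3,4,5}, choose 3; 0->3 ok
  pos 4: x in {1,3,4,5}, choose 3; 3->3 ok
  pos 5: y in {0,2}, choose 2; 3->2 ok
  pos 6: x in {1,3,4,5}, choose 1; 2->1 ok
  pos 7: x in {1,3,4,5}, choose 3; 1->3 ok
  pos 8: y in {0,2}, choose 2; 3->2 ok
  pos 9: x in {1,3,4,5}, choose 1; 2->1 ok
  pos 10: y in {0,2}, choose 2; 1->2 ok
  pos 11: x in {1,3,4,5}, choose 1; 2->1 ok
  pos 12: y in {0,2}, choose 2; 1->2 ok
  pos 13: x in {1,3,4,5}, choose 1; 2->1 ok
  pos 14: y in {0,2}, choose 2; 1->2 ok
  pos 15: y in {0,2}, choose 0; 2->0 ok
  pos 16: y in {0,2}, choose 0; 0->0 ok
  pos 17: y in {0,2}, choose 2; 0->2 ok
  pos 18: x in {1,3,4,5}, choose 1; 2->1 ok
  pos 19: y in {0,2}, choose 2; 1->2 ok
  pos 20: x in {1,3,4,5}, choose 5; 2->5 ok
  pos 21: x in {1,3,4,5}, choose 3; 5->3 ok
  pos 22: x in {1,3,4,5}, choose 3; 3->3 ok
  pos 23: y in {0,2}, choose 2; 3->2 ok
  pos 24: y in {0,2}, choose 0; 2->0 ok
  pos 25: x in {1,3,4,5}, choose 1; 0->1 ok
  pos 26: y in {0,2}, choose 2; 1->2 ok
  pos 27: x in {1,3,4,5}, choose 1; 2->1 ok
  pos 28: y in {0,2}, choose 2; 1->2 ok
  pos 29: x in {1,3,4,5}, choose 1; 2->1 ok

0,2,0,3,3,2,1,3,2,1,2,1,2,1,2,0,0,2,1,2,5,3,3,2,0,1,2,1,2,1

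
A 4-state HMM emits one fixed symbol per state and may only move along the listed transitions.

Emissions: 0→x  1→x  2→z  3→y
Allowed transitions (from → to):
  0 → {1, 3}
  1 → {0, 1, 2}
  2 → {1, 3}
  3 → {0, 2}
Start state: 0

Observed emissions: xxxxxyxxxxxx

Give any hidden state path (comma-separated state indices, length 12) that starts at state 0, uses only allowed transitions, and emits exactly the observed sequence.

0,1,0,1,0,3,0,1,1,0,1,0

  pos 0: x in {0,1}, choose 0; start
  pos 1: x in {0,1}, choose 1; 0->1 ok
  pos 2: x in {0,1}, choose 0; 1->0 ok
  pos 3: x in {0,1}, choose 1; 0->1 ok
  pos 4: x in {0,1}, choose 0; 1->0 ok
  pos 5: y in {3}, choose 3; 0->3 ok
  pos 6: x in {0,1}, choose 0; 3->0 ok
  pos 7: x in {0,1}, choose 1; 0->1 ok
  pos 8: x in {0,1}, choose 1; 1->1 ok
  pos 9: x in {0,1}, choose 0; 1->0 ok
  pos 10: x in {0,1}, choose 1; 0->1 ok
  pos 11: x in {0,1}, choose 0; 1->0 ok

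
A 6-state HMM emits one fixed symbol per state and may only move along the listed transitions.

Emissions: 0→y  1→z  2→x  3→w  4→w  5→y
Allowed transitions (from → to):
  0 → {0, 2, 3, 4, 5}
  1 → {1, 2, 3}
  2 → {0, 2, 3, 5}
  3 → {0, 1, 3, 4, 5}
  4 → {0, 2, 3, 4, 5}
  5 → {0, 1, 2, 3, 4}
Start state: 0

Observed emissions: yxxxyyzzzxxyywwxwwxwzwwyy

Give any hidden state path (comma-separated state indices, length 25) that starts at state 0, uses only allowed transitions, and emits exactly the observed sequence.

0,2,2,2,0,5,1,1,1,2,2,5,0,3,4,2,3,4,2,3,1,3,3,0,0

  0: obs=y cand={0,5} pick 0 [start]
  1: obs=x cand={2} pick 2 [0->2 ok]
  2: obs=x cand={2} pick 2 [2->2 ok]
  3: obs=x cand={2} pick 2 [2->2 ok]
  4: obs=y cand={0,5} pick 0 [2->0 ok]
  5: obs=y cand={0,5} pick 5 [0->5 ok]
  6: obs=z cand={1} pick 1 [5->1 ok]
  7: obs=z cand={1} pick 1 [1->1 ok]
  8: obs=z cand={1} pick 1 [1->1 ok]
  9: obs=x cand={2} pick 2 [1->2 ok]
  10: obs=x cand={2} pick 2 [2->2 ok]
  11: obs=y cand={0,5} pick 5 [2->5 ok]
  12: obs=y cand={0,5} pick 0 [5->0 ok]
  13: obs=w cand={3,4} pick 3 [0->3 ok]
  14: obs=w cand={3,4} pick 4 [3->4 ok]
  15: obs=x cand={2} pick 2 [4->2 ok]
  16: obs=w cand={3,4} pick 3 [2->3 ok]
  17: obs=w cand={3,4} pick 4 [3->4 ok]
  18: obs=x cand={2} pick 2 [4->2 ok]
  19: obs=w cand={3,4} pick 3 [2->3 ok]
  20: obs=z cand={1} pick 1 [3->1 ok]
  21: obs=w cand={3,4} pick 3 [1->3 ok]
  22: obs=w cand={3,4} pick 3 [3->3 ok]
  23: obs=y cand={0,5} pick 0 [3->0 ok]
  24: obs=y cand={0,5} pick 0 [0->0 ok]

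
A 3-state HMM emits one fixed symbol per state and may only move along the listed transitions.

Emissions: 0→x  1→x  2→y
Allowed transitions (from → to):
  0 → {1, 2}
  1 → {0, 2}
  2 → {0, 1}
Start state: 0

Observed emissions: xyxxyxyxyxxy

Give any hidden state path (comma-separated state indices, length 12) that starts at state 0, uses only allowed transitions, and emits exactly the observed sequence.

  pos 0: x in {0,1}, choose 0; start
  pos 1: y in {2}, choose 2; 0->2 ok
  pos 2: x in {0,1}, choose 0; 2->0 ok
  pos 3: x in {0,1}, choose 1; 0->1 ok
  pos 4: y in {2}, choose 2; 1->2 ok
  pos 5: x in {0,1}, choose 0; 2->0 ok
  pos 6: y in {2}, choose 2; 0->2 ok
  pos 7: x in {0,1}, choose 0; 2->0 ok
  pos 8: y in {2}, choose 2; 0->2 ok
  pos 9: x in {0,1}, choose 1; 2->1 ok
  pos 10: x in {0,1}, choose 0; 1->0 ok
  pos 11: y in {2}, choose 2; 0->2 ok

0,2,0,1,2,0,2,0,2,1,0,2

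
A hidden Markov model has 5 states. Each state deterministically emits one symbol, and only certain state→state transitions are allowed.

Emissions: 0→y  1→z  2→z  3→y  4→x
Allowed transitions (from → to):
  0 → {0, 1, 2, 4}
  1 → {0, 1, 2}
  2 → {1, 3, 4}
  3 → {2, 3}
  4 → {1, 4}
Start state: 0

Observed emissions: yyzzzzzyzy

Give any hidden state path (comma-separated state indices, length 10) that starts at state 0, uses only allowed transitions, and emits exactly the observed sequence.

  0: obs=y cand={0,3} pick 0 [start]
  1: obs=y cand={0,3} pick 0 [0->0 ok]
  2: obs=z cand={1,2} pick 2 [0->2 ok]
  3: obs=z cand={1,2} pick 1 [2->1 ok]
  4: obs=z cand={1,2} pick 1 [1->1 ok]
  5: obs=z cand={1,2} pick 1 [1->1 ok]
  6: obs=z cand={1,2} pick 2 [1->2 ok]
  7: obs=y cand={0,3} pick 3 [2->3 ok]
  8: obs=z cand={1,2} pick 2 [3->2 ok]
  9: obs=y cand={0,3} pick 3 [2->3 ok]

0,0,2,1,1,1,2,3,2,3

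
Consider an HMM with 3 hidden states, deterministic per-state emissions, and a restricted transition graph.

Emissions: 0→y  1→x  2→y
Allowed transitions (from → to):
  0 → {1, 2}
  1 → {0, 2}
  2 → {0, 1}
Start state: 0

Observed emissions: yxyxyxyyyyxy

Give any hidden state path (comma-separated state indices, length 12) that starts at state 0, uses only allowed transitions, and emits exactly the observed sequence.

0,1,0,1,0,1,2,0,2,0,1,2

  t0 'y' -> {0,2}, take 0 (start)
  t1 'x' -> {1}, take 1 (0->1 ok)
  t2 'y' -> {0,2}, take 0 (1->0 ok)
  t3 'x' -> {1}, take 1 (0->1 ok)
  t4 'y' -> {0,2}, take 0 (1->0 ok)
  t5 'x' -> {1}, take 1 (0->1 ok)
  t6 'y' -> {0,2}, take 2 (1->2 ok)
  t7 'y' -> {0,2}, take 0 (2->0 ok)
  t8 'y' -> {0,2}, take 2 (0->2 ok)
  t9 'y' -> {0,2}, take 0 (2->0 ok)
  t10 'x' -> {1}, take 1 (0->1 ok)
  t11 'y' -> {0,2}, take 2 (1->2 ok)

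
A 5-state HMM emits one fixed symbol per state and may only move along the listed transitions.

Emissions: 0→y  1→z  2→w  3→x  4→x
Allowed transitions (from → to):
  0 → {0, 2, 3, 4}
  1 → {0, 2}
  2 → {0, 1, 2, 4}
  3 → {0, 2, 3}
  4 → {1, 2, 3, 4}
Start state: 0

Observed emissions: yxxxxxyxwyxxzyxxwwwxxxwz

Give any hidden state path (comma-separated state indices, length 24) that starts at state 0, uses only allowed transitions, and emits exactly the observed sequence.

  t0 'y' -> {0}, take 0 (start)
  t1 'x' -> {3,4}, take 4 (0->4 ok)
  t2 'x' -> {3,4}, take 3 (4->3 ok)
  t3 'x' -> {3,4}, take 3 (3->3 ok)
  t4 'x' -> {3,4}, take 3 (3->3 ok)
  t5 'x' -> {3,4}, take 3 (3->3 ok)
  t6 'y' -> {0}, take 0 (3->0 ok)
  t7 'x' -> {3,4}, take 3 (0->3 ok)
  t8 'w' -> {2}, take 2 (3->2 ok)
  t9 'y' -> {0}, take 0 (2->0 ok)
  t10 'x' -> {3,4}, take 4 (0->4 ok)
  t11 'x' -> {3,4}, take 4 (4->4 ok)
  t12 'z' -> {1}, take 1 (4->1 ok)
  t13 'y' -> {0}, take 0 (1->0 ok)
  t14 'x' -> {3,4}, take 4 (0->4 ok)
  t15 'x' -> {3,4}, take 3 (4->3 ok)
  t16 'w' -> {2}, take 2 (3->2 ok)
  t17 'w' -> {2}, take 2 (2->2 ok)
  t18 'w' -> {2}, take 2 (2->2 ok)
  t19 'x' -> {3,4}, take 4 (2->4 ok)
  t20 'x' -> {3,4}, take 3 (4->3 ok)
  t21 'x' -> {3,4}, take 3 (3->3 ok)
  t22 'w' -> {2}, take 2 (3->2 ok)
  t23 'z' -> {1}, take 1 (2->1 ok)

0,4,3,3,3,3,0,3,2,0,4,4,1,0,4,3,2,2,2,4,3,3,2,1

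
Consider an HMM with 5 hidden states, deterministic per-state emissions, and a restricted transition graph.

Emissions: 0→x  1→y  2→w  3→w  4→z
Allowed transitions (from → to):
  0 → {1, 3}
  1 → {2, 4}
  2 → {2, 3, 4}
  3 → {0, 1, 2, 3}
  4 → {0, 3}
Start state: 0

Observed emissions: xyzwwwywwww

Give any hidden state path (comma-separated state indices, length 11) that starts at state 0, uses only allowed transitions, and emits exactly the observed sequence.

  t0 'x' -> {0}, take 0 (start)
  t1 'y' -> {1}, take 1 (0->1 ok)
  t2 'z' -> {4}, take 4 (1->4 ok)
  t3 'w' -> {2,3}, take 3 (4->3 ok)
  t4 'w' -> {2,3}, take 2 (3->2 ok)
  t5 'w' -> {2,3}, take 3 (2->3 ok)
  t6 'y' -> {1}, take 1 (3->1 ok)
  t7 'w' -> {2,3}, take 2 (1->2 ok)
  t8 'w' -> {2,3}, take 3 (2->3 ok)
  t9 'w' -> {2,3}, take 3 (3->3 ok)
  t10 'w' -> {2,3}, take 2 (3->2 ok)

0,1,4,3,2,3,1,2,3,3,2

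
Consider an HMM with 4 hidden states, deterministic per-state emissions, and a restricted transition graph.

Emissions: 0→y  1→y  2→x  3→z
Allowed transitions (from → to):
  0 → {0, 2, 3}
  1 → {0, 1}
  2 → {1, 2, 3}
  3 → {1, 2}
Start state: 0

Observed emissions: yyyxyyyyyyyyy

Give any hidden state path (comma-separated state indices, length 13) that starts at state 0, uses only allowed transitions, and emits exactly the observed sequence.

0,0,0,2,1,1,1,1,1,1,0,0,0

  [0] y  {0,1}  => 0  start
  [1] y  {0,1}  => 0  0->0 ok
  [2] y  {0,1}  => 0  0->0 ok
  [3] x  {2}  => 2  0->2 ok
  [4] y  {0,1}  => 1  2->1 ok
  [5] y  {0,1}  => 1  1->1 ok
  [6] y  {0,1}  => 1  1->1 ok
  [7] y  {0,1}  => 1  1->1 ok
  [8] y  {0,1}  => 1  1->1 ok
  [9] y  {0,1}  => 1  1->1 ok
  [10] y  {0,1}  => 0  1->0 ok
  [11] y  {0,1}  => 0  0->0 ok
  [12] y  {0,1}  => 0  0->0 ok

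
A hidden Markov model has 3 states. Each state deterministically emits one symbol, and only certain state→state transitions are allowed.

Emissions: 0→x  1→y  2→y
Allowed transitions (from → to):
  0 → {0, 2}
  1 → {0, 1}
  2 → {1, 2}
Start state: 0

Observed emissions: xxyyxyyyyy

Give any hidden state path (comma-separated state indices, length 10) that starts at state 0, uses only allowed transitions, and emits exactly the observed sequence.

  [0] x  {0}  => 0  start
  [1] x  {0}  => 0  0->0 ok
  [2] y  {1,2}  => 2  0->2 ok
  [3] y  {1,2}  => 1  2->1 ok
  [4] x  {0}  => 0  1->0 ok
  [5] y  {1,2}  => 2  0->2 ok
  [6] y  {1,2}  => 2  2->2 ok
  [7] y  {1,2}  => 2  2->2 ok
  [8] y  {1,2}  => 1  2->1 ok
  [9] y  {1,2}  => 1  1->1 ok

0,0,2,1,0,2,2,2,1,1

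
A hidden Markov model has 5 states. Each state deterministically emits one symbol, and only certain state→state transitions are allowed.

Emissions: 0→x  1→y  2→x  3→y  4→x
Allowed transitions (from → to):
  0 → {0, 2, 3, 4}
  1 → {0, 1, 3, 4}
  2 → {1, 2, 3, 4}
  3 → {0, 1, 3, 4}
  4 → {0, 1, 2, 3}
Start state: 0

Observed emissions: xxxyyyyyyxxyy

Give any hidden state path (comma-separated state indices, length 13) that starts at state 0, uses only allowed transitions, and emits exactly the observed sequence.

  t0 'x' -> {0,2,4}, take 0 (start)
  t1 'x' -> {0,2,4}, take 2 (0->2 ok)
  t2 'x' -> {0,2,4}, take 2 (2->2 ok)
  t3 'y' -> {1,3}, take 1 (2->1 ok)
  t4 'y' -> {1,3}, take 1 (1->1 ok)
  t5 'y' -> {1,3}, take 1 (1->1 ok)
  t6 'y' -> {1,3}, take 1 (1->1 ok)
  t7 'y' -> {1,3}, take 3 (1->3 ok)
  t8 'y' -> {1,3}, take 3 (3->3 ok)
  t9 'x' -> {0,2,4}, take 4 (3->4 ok)
  t10 'x' -> {0,2,4}, take 2 (4->2 ok)
  t11 'y' -> {1,3}, take 3 (2->3 ok)
  t12 'y' -> {1,3}, take 3 (3->3 ok)

0,2,2,1,1,1,1,3,3,4,2,3,3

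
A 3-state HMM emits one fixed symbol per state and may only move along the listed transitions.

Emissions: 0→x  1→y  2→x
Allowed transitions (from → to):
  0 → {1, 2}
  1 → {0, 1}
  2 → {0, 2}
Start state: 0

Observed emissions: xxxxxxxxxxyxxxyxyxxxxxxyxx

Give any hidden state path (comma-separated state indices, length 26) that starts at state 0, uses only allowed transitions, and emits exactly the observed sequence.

0,2,0,2,0,2,2,0,2,0,1,0,2,0,1,0,1,0,2,2,0,2,0,1,0,2

  [0] x  {0,2}  => 0  start
  [1] x  {0,2}  => 2  0->2 ok
  [2] x  {0,2}  => 0  2->0 ok
  [3] x  {0,2}  => 2  0->2 ok
  [4] x  {0,2}  => 0  2->0 ok
  [5] x  {0,2}  => 2  0->2 ok
  [6] x  {0,2}  => 2  2->2 ok
  [7] x  {0,2}  => 0  2->0 ok
  [8] x  {0,2}  => 2  0->2 ok
  [9] x  {0,2}  => 0  2->0 ok
  [10] y  {1}  => 1  0->1 ok
  [11] x  {0,2}  => 0  1->0 ok
  [12] x  {0,2}  => 2  0->2 ok
  [13] x  {0,2}  => 0  2->0 ok
  [14] y  {1}  => 1  0->1 ok
  [15] x  {0,2}  => 0  1->0 ok
  [16] y  {1}  => 1  0->1 ok
  [17] x  {0,2}  => 0  1->0 ok
  [18] x  {0,2}  => 2  0->2 ok
  [19] x  {0,2}  => 2  2->2 ok
  [20] x  {0,2}  => 0  2->0 ok
  [21] x  {0,2}  => 2  0->2 ok
  [22] x  {0,2}  => 0  2->0 ok
  [23] y  {1}  => 1  0->1 ok
  [24] x  {0,2}  => 0  1->0 ok
  [25] x  {0,2}  => 2  0->2 ok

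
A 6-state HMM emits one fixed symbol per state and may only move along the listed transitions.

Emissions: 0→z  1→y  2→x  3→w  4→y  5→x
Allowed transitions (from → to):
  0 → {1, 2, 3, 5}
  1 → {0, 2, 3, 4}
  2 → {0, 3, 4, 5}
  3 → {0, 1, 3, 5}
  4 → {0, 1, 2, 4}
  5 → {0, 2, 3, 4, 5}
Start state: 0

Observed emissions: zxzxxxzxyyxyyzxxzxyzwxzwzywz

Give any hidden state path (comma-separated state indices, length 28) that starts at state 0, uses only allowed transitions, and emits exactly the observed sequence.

0,2,0,5,5,5,0,5,4,4,2,4,1,0,5,2,0,5,4,0,3,5,0,3,0,1,3,0

  t0 'z' -> {0}, take 0 (start)
  t1 'x' -> {2,5}, take 2 (0->2 ok)
  t2 'z' -> {0}, take 0 (2->0 ok)
  t3 'x' -> {2,5}, take 5 (0->5 ok)
  t4 'x' -> {2,5}, take 5 (5->5 ok)
  t5 'x' -> {2,5}, take 5 (5->5 ok)
  t6 'z' -> {0}, take 0 (5->0 ok)
  t7 'x' -> {2,5}, take 5 (0->5 ok)
  t8 'y' -> {1,4}, take 4 (5->4 ok)
  t9 'y' -> {1,4}, take 4 (4->4 ok)
  t10 'x' -> {2,5}, take 2 (4->2 ok)
  t11 'y' -> {1,4}, take 4 (2->4 ok)
  t12 'y' -> {1,4}, take 1 (4->1 ok)
  t13 'z' -> {0}, take 0 (1->0 ok)
  t14 'x' -> {2,5}, take 5 (0->5 ok)
  t15 'x' -> {2,5}, take 2 (5->2 ok)
  t16 'z' -> {0}, take 0 (2->0 ok)
  t17 'x' -> {2,5}, take 5 (0->5 ok)
  t18 'y' -> {1,4}, take 4 (5->4 ok)
  t19 'z' -> {0}, take 0 (4->0 ok)
  t20 'w' -> {3}, take 3 (0->3 ok)
  t21 'x' -> {2,5}, take 5 (3->5 ok)
  t22 'z' -> {0}, take 0 (5->0 ok)
  t23 'w' -> {3}, take 3 (0->3 ok)
  t24 'z' -> {0}, take 0 (3->0 ok)
  t25 'y' -> {1,4}, take 1 (0->1 ok)
  t26 'w' -> {3}, take 3 (1->3 ok)
  t27 'z' -> {0}, take 0 (3->0 ok)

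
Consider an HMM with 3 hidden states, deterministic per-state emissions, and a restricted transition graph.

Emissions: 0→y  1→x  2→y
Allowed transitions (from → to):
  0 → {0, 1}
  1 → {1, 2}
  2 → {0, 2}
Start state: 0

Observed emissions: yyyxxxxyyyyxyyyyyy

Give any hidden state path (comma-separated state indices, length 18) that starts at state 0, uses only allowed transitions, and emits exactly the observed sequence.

0,0,0,1,1,1,1,2,0,0,0,1,2,2,2,2,2,0

  pos 0: y in {0,2}, choose 0; start
  pos 1: y in {0,2}, choose 0; 0->0 ok
  pos 2: y in {0,2}, choose 0; 0->0 ok
  pos 3: x in {1}, choose 1; 0->1 ok
  pos 4: x in {1}, choose 1; 1->1 ok
  pos 5: x in {1}, choose 1; 1->1 ok
  pos 6: x in {1}, choose 1; 1->1 ok
  pos 7: y in {0,2}, choose 2; 1->2 ok
  pos 8: y in {0,2}, choose 0; 2->0 ok
  pos 9: y in {0,2}, choose 0; 0->0 ok
  pos 10: y in {0,2}, choose 0; 0->0 ok
  pos 11: x in {1}, choose 1; 0->1 ok
  pos 12: y in {0,2}, choose 2; 1->2 ok
  pos 13: y in {0,2}, choose 2; 2->2 ok
  pos 14: y in {0,2}, choose 2; 2->2 ok
  pos 15: y in {0,2}, choose 2; 2->2 ok
  pos 16: y in {0,2}, choose 2; 2->2 ok
  pos 17: y in {0,2}, choose 0; 2->0 ok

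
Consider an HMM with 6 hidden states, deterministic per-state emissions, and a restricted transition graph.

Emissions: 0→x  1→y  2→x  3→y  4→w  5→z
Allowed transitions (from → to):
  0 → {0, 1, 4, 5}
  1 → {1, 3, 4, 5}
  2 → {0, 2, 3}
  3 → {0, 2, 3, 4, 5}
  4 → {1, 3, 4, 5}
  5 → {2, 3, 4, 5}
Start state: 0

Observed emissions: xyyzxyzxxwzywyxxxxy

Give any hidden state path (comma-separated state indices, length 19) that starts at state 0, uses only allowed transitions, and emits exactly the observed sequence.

  t0 'x' -> {0,2}, take 0 (start)
  t1 'y' -> {1,3}, take 1 (0->1 ok)
  t2 'y' -> {1,3}, take 3 (1->3 ok)
  t3 'z' -> {5}, take 5 (3->5 ok)
  t4 'x' -> {0,2}, take 2 (5->2 ok)
  t5 'y' -> {1,3}, take 3 (2->3 ok)
  t6 'z' -> {5}, take 5 (3->5 ok)
  t7 'x' -> {0,2}, take 2 (5->2 ok)
  t8 'x' -> {0,2}, take 0 (2->0 ok)
  t9 'w' -> {4}, take 4 (0->4 ok)
  t10 'z' -> {5}, take 5 (4->5 ok)
  t11 'y' -> {1,3}, take 3 (5->3 ok)
  t12 'w' -> {4}, take 4 (3->4 ok)
  t13 'y' -> {1,3}, take 3 (4->3 ok)
  t14 'x' -> {0,2}, take 2 (3->2 ok)
  t15 'x' -> {0,2}, take 2 (2->2 ok)
  t16 'x' -> {0,2}, take 2 (2->2 ok)
  t17 'x' -> {0,2}, take 2 (2->2 ok)
  t18 'y' -> {1,3}, take 3 (2->3 ok)

0,1,3,5,2,3,5,2,0,4,5,3,4,3,2,2,2,2,3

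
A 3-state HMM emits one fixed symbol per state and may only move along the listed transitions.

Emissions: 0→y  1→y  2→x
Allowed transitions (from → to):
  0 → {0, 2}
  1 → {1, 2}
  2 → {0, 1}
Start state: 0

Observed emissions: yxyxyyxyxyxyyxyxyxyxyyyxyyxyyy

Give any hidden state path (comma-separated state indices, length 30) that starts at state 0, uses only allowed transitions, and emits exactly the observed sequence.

  [0] y  {0,1}  => 0  start
  [1] x  {2}  => 2  0->2 ok
  [2] y  {0,1}  => 1  2->1 ok
  [3] x  {2}  => 2  1->2 ok
  [4] y  {0,1}  => 1  2->1 ok
  [5] y  {0,1}  => 1  1->1 ok
  [6] x  {2}  => 2  1->2 ok
  [7] y  {0,1}  => 1  2->1 ok
  [8] x  {2}  => 2  1->2 ok
  [9] y  {0,1}  => 1  2->1 ok
  [10] x  {2}  => 2  1->2 ok
  [11] y  {0,1}  => 0  2->0 ok
  [12] y  {0,1}  => 0  0->0 ok
  [13] x  {2}  => 2  0->2 ok
  [14] y  {0,1}  => 0  2->0 ok
  [15] x  {2}  => 2  0->2 ok
  [16] y  {0,1}  => 0  2->0 ok
  [17] x  {2}  => 2  0->2 ok
  [18] y  {0,1}  => 1  2->1 ok
  [19] x  {2}  => 2  1->2 ok
  [20] y  {0,1}  => 1  2->1 ok
  [21] y  {0,1}  => 1  1->1 ok
  [22] y  {0,1}  => 1  1->1 ok
  [23] x  {2}  => 2  1->2 ok
  [24] y  {0,1}  => 1  2->1 ok
  [25] y  {0,1}  => 1  1->1 ok
  [26] x  {2}  => 2  1->2 ok
  [27] y  {0,1}  => 1  2->1 ok
  [28] y  {0,1}  => 1  1->1 ok
  [29] y  {0,1}  => 1  1->1 ok

0,2,1,2,1,1,2,1,2,1,2,0,0,2,0,2,0,2,1,2,1,1,1,2,1,1,2,1,1,1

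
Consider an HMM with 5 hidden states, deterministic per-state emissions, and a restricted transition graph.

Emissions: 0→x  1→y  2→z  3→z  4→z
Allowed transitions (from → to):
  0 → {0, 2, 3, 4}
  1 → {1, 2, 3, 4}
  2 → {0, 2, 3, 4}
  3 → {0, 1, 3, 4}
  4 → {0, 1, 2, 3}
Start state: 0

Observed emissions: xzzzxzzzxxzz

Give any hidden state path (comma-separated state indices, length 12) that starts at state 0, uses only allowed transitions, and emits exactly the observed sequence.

  [0] x  {0}  => 0  start
  [1] z  {2,3,4}  => 4  0->4 ok
  [2] z  {2,3,4}  => 3  4->3 ok
  [3] z  {2,3,4}  => 3  3->3 ok
  [4] x  {0}  => 0  3->0 ok
  [5] z  {2,3,4}  => 2  0->2 ok
  [6] z  {2,3,4}  => 4  2->4 ok
  [7] z  {2,3,4}  => 2  4->2 ok
  [8] x  {0}  => 0  2->0 ok
  [9] x  {0}  => 0  0->0 ok
  [10] z  {2,3,4}  => 3  0->3 ok
  [11] z  {2,3,4}  => 3  3->3 ok

0,4,3,3,0,2,4,2,0,0,3,3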